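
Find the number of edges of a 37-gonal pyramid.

74

A pyramid on an n-gon base has one n-gon and n triangles: V = 37 + 1 = 38, E = 2·37 = 74, F = 37 + 1 = 38.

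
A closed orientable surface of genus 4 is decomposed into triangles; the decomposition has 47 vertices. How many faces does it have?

106

χ = 2 − 2·4 = -6, and every face is a triangle so 3F = 2E.
V − E + F = -6 with E = 3F/2 gives 47 − (3/2 − 1)·F = -6, so F = 106 and E = 159.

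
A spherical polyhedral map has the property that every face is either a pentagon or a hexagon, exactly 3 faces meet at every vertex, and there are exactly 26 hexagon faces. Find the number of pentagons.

Let x be the number of pentagons; then F = 26 + x.
Edge–face incidences: 2E = 6·26 + 5·x = 156 + 5x.
Every vertex has degree 3, so 3V = 2E.
Euler: V − E + F = 2 ⇒ (2E)/3 − E + (26 + x) = 2.
Multiply by 6: 2·(2E) − 3·(2E) + 6·(26 + x) = 12, i.e. 156 + 6x − (156 + 5x) = 12.
Collecting terms: x = 12.
Then 2E = 156 + 5·12 = 216, so E = 108, V = 2E/3 = 72, F = 26 + 12 = 38.

12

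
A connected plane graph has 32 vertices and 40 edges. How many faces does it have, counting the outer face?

10

Euler's formula for a connected plane graph: V − E + F = 2, so F = 2 − 32 + 40 = 10.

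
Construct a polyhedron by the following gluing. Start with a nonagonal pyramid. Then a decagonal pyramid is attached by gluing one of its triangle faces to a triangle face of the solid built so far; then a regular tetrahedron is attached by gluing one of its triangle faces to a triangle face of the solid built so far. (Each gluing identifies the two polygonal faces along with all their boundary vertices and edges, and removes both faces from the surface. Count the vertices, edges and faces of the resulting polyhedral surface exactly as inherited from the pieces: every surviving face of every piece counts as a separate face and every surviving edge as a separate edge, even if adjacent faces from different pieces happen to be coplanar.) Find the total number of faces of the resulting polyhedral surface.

A nonagonal pyramid: V=10, E=18, F=10.
Attach a decagonal pyramid (V=11, E=20, F=11) along a 3-gon: merge 3 vertices and 3 edges, delete both glued faces → V=18, E=35, F=19.
Attach a regular tetrahedron (V=4, E=6, F=4) along a 3-gon: merge 3 vertices and 3 edges, delete both glued faces → V=19, E=38, F=21.
Check: V − E + F = 19 − 38 + 21 = 2.

21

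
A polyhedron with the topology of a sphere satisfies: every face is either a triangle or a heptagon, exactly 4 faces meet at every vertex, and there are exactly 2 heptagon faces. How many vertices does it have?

Let x be the number of triangles; then F = 2 + x.
Edge–face incidences: 2E = 7·2 + 3·x = 14 + 3x.
Every vertex has degree 4, so 4V = 2E.
Euler: V − E + F = 2 ⇒ (2E)/4 − E + (2 + x) = 2.
Multiply by 8: 2·(2E) − 4·(2E) + 8·(2 + x) = 16, i.e. 16 + 8x − 2·(14 + 3x) = 16.
Collecting terms: 2x − 12 = 16, so 2x = 28, so x = 14.
Then 2E = 14 + 3·14 = 56, so E = 28, V = 2E/4 = 14, F = 2 + 14 = 16.

14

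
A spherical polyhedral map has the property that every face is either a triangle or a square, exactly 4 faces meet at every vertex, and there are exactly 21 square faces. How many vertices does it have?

27

Let x be the number of triangles; then F = 21 + x.
Edge–face incidences: 2E = 4·21 + 3·x = 84 + 3x.
Every vertex has degree 4, so 4V = 2E.
Euler: V − E + F = 2 ⇒ (2E)/4 − E + (21 + x) = 2.
Multiply by 8: 2·(2E) − 4·(2E) + 8·(21 + x) = 16, i.e. 168 + 8x − 2·(84 + 3x) = 16.
Collecting terms: 2x = 16, so x = 8.
Then 2E = 84 + 3·8 = 108, so E = 54, V = 2E/4 = 27, F = 21 + 8 = 29.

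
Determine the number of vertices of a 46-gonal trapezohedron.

The n-trapezohedron (dual of the n-antiprism) has V = 2·46 + 2 = 94, E = 4·46 = 184, F = 2·46 = 92.

94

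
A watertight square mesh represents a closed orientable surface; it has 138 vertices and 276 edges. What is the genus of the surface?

Every face is a square and each edge borders two faces, so 4F = 2·276, giving F = 138.
χ = V − E + F = 138 − 276 + 138 = 0.
For a closed orientable surface χ = 2 − 2g, so g = (2 − (0))/2 = 1.

1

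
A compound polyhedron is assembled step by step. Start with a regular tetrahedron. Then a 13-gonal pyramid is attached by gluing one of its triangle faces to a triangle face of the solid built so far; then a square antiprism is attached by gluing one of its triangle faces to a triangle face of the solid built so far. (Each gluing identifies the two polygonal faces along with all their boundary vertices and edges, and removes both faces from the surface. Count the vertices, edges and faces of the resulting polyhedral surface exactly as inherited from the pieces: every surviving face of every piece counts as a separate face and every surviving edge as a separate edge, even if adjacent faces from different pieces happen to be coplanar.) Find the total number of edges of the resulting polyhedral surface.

A regular tetrahedron: V=4, E=6, F=4.
Attach a 13-gonal pyramid (V=14, E=26, F=14) along a 3-gon: merge 3 vertices and 3 edges, delete both glued faces → V=15, E=29, F=16.
Attach a square antiprism (V=8, E=16, F=10) along a 3-gon: merge 3 vertices and 3 edges, delete both glued faces → V=20, E=42, F=24.
Check: V − E + F = 20 − 42 + 24 = 2.

42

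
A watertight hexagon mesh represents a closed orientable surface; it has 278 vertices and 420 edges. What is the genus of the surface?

Every face is a hexagon and each edge borders two faces, so 6F = 2·420, giving F = 140.
χ = V − E + F = 278 − 420 + 140 = -2.
For a closed orientable surface χ = 2 − 2g, so g = (2 − (-2))/2 = 2.

2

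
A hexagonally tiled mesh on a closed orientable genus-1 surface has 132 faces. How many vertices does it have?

χ = 2 − 2·1 = 0, and every face is a hexagon so 6F = 2E.
E = 6·132/2 = 396. Then V = 0 + E − F = 0 + 396 − 132 = 264.

264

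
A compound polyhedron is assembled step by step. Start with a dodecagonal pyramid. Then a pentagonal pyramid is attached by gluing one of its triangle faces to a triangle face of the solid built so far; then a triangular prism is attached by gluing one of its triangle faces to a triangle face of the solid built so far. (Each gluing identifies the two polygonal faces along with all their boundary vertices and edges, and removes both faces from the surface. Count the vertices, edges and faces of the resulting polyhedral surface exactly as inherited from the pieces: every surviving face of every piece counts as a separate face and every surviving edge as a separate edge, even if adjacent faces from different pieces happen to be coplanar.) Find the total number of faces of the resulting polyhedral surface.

A dodecagonal pyramid: V=13, E=24, F=13.
Attach a pentagonal pyramid (V=6, E=10, F=6) along a 3-gon: merge 3 vertices and 3 edges, delete both glued faces → V=16, E=31, F=17.
Attach a triangular prism (V=6, E=9, F=5) along a 3-gon: merge 3 vertices and 3 edges, delete both glued faces → V=19, E=37, F=20.
Check: V − E + F = 19 − 37 + 20 = 2.

20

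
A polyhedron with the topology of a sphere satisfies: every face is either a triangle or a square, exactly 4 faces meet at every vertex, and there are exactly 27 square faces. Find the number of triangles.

Let x be the number of triangles; then F = 27 + x.
Edge–face incidences: 2E = 4·27 + 3·x = 108 + 3x.
Every vertex has degree 4, so 4V = 2E.
Euler: V − E + F = 2 ⇒ (2E)/4 − E + (27 + x) = 2.
Multiply by 8: 2·(2E) − 4·(2E) + 8·(27 + x) = 16, i.e. 216 + 8x − 2·(108 + 3x) = 16.
Collecting terms: 2x = 16, so x = 8.
Then 2E = 108 + 3·8 = 132, so E = 66, V = 2E/4 = 33, F = 27 + 8 = 35.

8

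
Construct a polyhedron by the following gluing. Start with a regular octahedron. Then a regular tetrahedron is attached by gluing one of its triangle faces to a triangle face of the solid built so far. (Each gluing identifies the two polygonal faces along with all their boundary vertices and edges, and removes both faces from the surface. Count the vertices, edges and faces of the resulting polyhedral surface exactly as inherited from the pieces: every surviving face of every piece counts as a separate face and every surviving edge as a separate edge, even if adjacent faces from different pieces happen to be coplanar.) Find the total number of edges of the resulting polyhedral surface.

A regular octahedron: V=6, E=12, F=8.
Attach a regular tetrahedron (V=4, E=6, F=4) along a 3-gon: merge 3 vertices and 3 edges, delete both glued faces → V=7, E=15, F=10.
Check: V − E + F = 7 − 15 + 10 = 2.

15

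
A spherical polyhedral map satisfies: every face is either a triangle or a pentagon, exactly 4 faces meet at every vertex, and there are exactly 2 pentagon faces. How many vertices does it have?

10

Let x be the number of triangles; then F = 2 + x.
Edge–face incidences: 2E = 5·2 + 3·x = 10 + 3x.
Every vertex has degree 4, so 4V = 2E.
Euler: V − E + F = 2 ⇒ (2E)/4 − E + (2 + x) = 2.
Multiply by 8: 2·(2E) − 4·(2E) + 8·(2 + x) = 16, i.e. 16 + 8x − 2·(10 + 3x) = 16.
Collecting terms: 2x − 4 = 16, so 2x = 20, so x = 10.
Then 2E = 10 + 3·10 = 40, so E = 20, V = 2E/4 = 10, F = 2 + 10 = 12.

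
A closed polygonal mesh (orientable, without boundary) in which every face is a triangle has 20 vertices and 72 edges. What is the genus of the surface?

3

Every face is a triangle and each edge borders two faces, so 3F = 2·72, giving F = 48.
χ = V − E + F = 20 − 72 + 48 = -4.
For a closed orientable surface χ = 2 − 2g, so g = (2 − (-4))/2 = 3.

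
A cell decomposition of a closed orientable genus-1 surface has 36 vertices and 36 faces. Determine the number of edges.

72

For a closed orientable surface of genus 1, χ = 2 − 2·1 = 0.
E = V + F − (0) = 36 + 36 − (0) = 72.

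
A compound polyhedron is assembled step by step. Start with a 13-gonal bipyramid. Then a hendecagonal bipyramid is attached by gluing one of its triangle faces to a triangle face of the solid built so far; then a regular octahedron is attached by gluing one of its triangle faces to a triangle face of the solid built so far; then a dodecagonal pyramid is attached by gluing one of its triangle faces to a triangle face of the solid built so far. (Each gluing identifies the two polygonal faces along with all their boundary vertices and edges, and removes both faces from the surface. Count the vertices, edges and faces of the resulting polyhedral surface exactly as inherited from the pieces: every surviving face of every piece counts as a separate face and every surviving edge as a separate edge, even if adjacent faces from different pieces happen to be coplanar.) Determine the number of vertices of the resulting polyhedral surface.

38

A 13-gonal bipyramid: V=15, E=39, F=26.
Attach a hendecagonal bipyramid (V=13, E=33, F=22) along a 3-gon: merge 3 vertices and 3 edges, delete both glued faces → V=25, E=69, F=46.
Attach a regular octahedron (V=6, E=12, F=8) along a 3-gon: merge 3 vertices and 3 edges, delete both glued faces → V=28, E=78, F=52.
Attach a dodecagonal pyramid (V=13, E=24, F=13) along a 3-gon: merge 3 vertices and 3 edges, delete both glued faces → V=38, E=99, F=63.
Check: V − E + F = 38 − 99 + 63 = 2.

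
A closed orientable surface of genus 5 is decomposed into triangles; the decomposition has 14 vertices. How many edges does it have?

χ = 2 − 2·5 = -8, and every face is a triangle so 3F = 2E.
V − E + F = -8 with E = 3F/2 gives 14 − (3/2 − 1)·F = -8, so F = 44 and E = 66.

66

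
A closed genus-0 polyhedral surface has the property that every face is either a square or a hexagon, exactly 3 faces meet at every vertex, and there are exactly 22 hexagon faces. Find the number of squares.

Let x be the number of squares; then F = 22 + x.
Edge–face incidences: 2E = 6·22 + 4·x = 132 + 4x.
Every vertex has degree 3, so 3V = 2E.
Euler: V − E + F = 2 ⇒ (2E)/3 − E + (22 + x) = 2.
Multiply by 6: 2·(2E) − 3·(2E) + 6·(22 + x) = 12, i.e. 132 + 6x − (132 + 4x) = 12.
Collecting terms: 2x = 12, so x = 6.
Then 2E = 132 + 4·6 = 156, so E = 78, V = 2E/3 = 52, F = 22 + 6 = 28.

6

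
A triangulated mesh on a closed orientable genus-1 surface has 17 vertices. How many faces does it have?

34

χ = 2 − 2·1 = 0, and every face is a triangle so 3F = 2E.
V − E + F = 0 with E = 3F/2 gives 17 − (3/2 − 1)·F = 0, so F = 34 and E = 51.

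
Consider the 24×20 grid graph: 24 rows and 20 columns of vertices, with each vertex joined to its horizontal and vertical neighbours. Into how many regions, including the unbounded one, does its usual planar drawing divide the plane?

The grid has V = 24·20 = 480 vertices and E = 24·19 + 20·23 = 916 edges.
F = 2 − V + E = 2 − 480 + 916 = 438.

438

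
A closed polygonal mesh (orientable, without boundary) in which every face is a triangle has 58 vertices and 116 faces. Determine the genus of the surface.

Every face is a triangle, so 2E = 3·116 = 348, giving E = 174.
χ = V − E + F = 58 − 174 + 116 = 0.
For a closed orientable surface χ = 2 − 2g, so g = (2 − (0))/2 = 1.

1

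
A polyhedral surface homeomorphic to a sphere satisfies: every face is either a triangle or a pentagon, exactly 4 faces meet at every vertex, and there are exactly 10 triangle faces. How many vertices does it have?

Let x be the number of pentagons; then F = 10 + x.
Edge–face incidences: 2E = 3·10 + 5·x = 30 + 5x.
Every vertex has degree 4, so 4V = 2E.
Euler: V − E + F = 2 ⇒ (2E)/4 − E + (10 + x) = 2.
Multiply by 8: 2·(2E) − 4·(2E) + 8·(10 + x) = 16, i.e. 80 + 8x − 2·(30 + 5x) = 16.
Collecting terms: −2x + 20 = 16, so −2x = −4, so x = 2.
Then 2E = 30 + 5·2 = 40, so E = 20, V = 2E/4 = 10, F = 10 + 2 = 12.

10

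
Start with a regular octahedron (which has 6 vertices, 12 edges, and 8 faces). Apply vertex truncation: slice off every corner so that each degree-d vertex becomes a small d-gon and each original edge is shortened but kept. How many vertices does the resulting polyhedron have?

Truncation replaces each original edge-end by a new vertex, so V′ = 2E = 24.
Each original edge survives, and each old vertex of degree d contributes d new edges; summing degrees gives Σd = 2E, so E′ = E + 2E = 3E = 36.
Each original face survives and each original vertex becomes one new face: F′ = F + V = 14.

24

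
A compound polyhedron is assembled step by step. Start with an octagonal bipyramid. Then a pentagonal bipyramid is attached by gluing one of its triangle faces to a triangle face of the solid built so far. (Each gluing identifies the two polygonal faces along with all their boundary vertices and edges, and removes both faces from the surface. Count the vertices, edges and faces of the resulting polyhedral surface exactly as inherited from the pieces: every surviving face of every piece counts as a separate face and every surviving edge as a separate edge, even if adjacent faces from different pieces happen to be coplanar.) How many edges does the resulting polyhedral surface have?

An octagonal bipyramid: V=10, E=24, F=16.
Attach a pentagonal bipyramid (V=7, E=15, F=10) along a 3-gon: merge 3 vertices and 3 edges, delete both glued faces → V=14, E=36, F=24.
Check: V − E + F = 14 − 36 + 24 = 2.

36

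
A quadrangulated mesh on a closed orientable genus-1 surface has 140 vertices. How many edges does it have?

280

χ = 2 − 2·1 = 0, and every face is a square so 4F = 2E.
V − E + F = 0 with E = 4F/2 gives 140 − (4/2 − 1)·F = 0, so F = 140 and E = 280.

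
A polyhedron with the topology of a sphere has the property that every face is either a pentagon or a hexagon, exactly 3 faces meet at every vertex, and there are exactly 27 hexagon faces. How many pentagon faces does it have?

12

Let x be the number of pentagons; then F = 27 + x.
Edge–face incidences: 2E = 6·27 + 5·x = 162 + 5x.
Every vertex has degree 3, so 3V = 2E.
Euler: V − E + F = 2 ⇒ (2E)/3 − E + (27 + x) = 2.
Multiply by 6: 2·(2E) − 3·(2E) + 6·(27 + x) = 12, i.e. 162 + 6x − (162 + 5x) = 12.
Collecting terms: x = 12.
Then 2E = 162 + 5·12 = 222, so E = 111, V = 2E/3 = 74, F = 27 + 12 = 39.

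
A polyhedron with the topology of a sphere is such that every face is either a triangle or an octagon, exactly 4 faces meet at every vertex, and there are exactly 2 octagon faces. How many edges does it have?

32

Let x be the number of triangles; then F = 2 + x.
Edge–face incidences: 2E = 8·2 + 3·x = 16 + 3x.
Every vertex has degree 4, so 4V = 2E.
Euler: V − E + F = 2 ⇒ (2E)/4 − E + (2 + x) = 2.
Multiply by 8: 2·(2E) − 4·(2E) + 8·(2 + x) = 16, i.e. 16 + 8x − 2·(16 + 3x) = 16.
Collecting terms: 2x − 16 = 16, so 2x = 32, so x = 16.
Then 2E = 16 + 3·16 = 64, so E = 32, V = 2E/4 = 16, F = 2 + 16 = 18.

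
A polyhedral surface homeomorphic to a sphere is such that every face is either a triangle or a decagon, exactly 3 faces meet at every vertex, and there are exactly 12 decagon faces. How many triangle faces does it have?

Let x be the number of triangles; then F = 12 + x.
Edge–face incidences: 2E = 10·12 + 3·x = 120 + 3x.
Every vertex has degree 3, so 3V = 2E.
Euler: V − E + F = 2 ⇒ (2E)/3 − E + (12 + x) = 2.
Multiply by 6: 2·(2E) − 3·(2E) + 6·(12 + x) = 12, i.e. 72 + 6x − (120 + 3x) = 12.
Collecting terms: 3x − 48 = 12, so 3x = 60, so x = 20.
Then 2E = 120 + 3·20 = 180, so E = 90, V = 2E/3 = 60, F = 12 + 20 = 32.

20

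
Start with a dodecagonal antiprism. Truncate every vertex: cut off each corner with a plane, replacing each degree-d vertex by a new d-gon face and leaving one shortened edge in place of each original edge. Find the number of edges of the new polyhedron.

144

The base solid has V = 24, E = 48, F = 26.
Truncation replaces each original edge-end by a new vertex, so V′ = 2E = 96.
Each original edge survives, and each old vertex of degree d contributes d new edges; summing degrees gives Σd = 2E, so E′ = E + 2E = 3E = 144.
Each original face survives and each original vertex becomes one new face: F′ = F + V = 50.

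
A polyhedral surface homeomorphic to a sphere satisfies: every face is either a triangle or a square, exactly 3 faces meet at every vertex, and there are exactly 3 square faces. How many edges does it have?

Let x be the number of triangles; then F = 3 + x.
Edge–face incidences: 2E = 4·3 + 3·x = 12 + 3x.
Every vertex has degree 3, so 3V = 2E.
Euler: V − E + F = 2 ⇒ (2E)/3 − E + (3 + x) = 2.
Multiply by 6: 2·(2E) − 3·(2E) + 6·(3 + x) = 12, i.e. 18 + 6x − (12 + 3x) = 12.
Collecting terms: 3x + 6 = 12, so 3x = 6, so x = 2.
Then 2E = 12 + 3·2 = 18, so E = 9, V = 2E/3 = 6, F = 3 + 2 = 5.

9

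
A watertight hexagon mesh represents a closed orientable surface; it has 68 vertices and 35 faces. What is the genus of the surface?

Every face is a hexagon, so 2E = 6·35 = 210, giving E = 105.
χ = V − E + F = 68 − 105 + 35 = -2.
For a closed orientable surface χ = 2 − 2g, so g = (2 − (-2))/2 = 2.

2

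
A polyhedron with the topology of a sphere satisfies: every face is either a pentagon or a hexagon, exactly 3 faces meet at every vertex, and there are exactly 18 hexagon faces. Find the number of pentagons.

Let x be the number of pentagons; then F = 18 + x.
Edge–face incidences: 2E = 6·18 + 5·x = 108 + 5x.
Every vertex has degree 3, so 3V = 2E.
Euler: V − E + F = 2 ⇒ (2E)/3 − E + (18 + x) = 2.
Multiply by 6: 2·(2E) − 3·(2E) + 6·(18 + x) = 12, i.e. 108 + 6x − (108 + 5x) = 12.
Collecting terms: x = 12.
Then 2E = 108 + 5·12 = 168, so E = 84, V = 2E/3 = 56, F = 18 + 12 = 30.

12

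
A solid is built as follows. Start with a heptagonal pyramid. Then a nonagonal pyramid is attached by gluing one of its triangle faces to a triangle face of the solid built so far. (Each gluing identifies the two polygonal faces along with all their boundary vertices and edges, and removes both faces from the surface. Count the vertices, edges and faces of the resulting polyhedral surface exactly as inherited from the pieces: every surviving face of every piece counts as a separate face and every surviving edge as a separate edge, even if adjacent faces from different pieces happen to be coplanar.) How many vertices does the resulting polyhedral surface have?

A heptagonal pyramid: V=8, E=14, F=8.
Attach a nonagonal pyramid (V=10, E=18, F=10) along a 3-gon: merge 3 vertices and 3 edges, delete both glued faces → V=15, E=29, F=16.
Check: V − E + F = 15 − 29 + 16 = 2.

15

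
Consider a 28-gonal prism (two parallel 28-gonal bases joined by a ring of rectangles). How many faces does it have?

A prism on an n-gon has two n-gon bases and n rectangular sides: V = 2·28 = 56, E = 3·28 = 84, F = 28 + 2 = 30.
Check: V − E + F = 56 − 84 + 30 = 2.

30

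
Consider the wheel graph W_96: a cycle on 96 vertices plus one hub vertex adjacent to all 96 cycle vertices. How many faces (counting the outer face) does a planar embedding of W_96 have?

W_96 has V = 96 + 1 = 97 vertices and E = 2·96 = 192 edges.
By Euler's formula F = 2 − V + E = 2 − 97 + 192 = 97.

97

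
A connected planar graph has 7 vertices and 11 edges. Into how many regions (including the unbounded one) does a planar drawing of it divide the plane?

Euler's formula for a connected plane graph: V − E + F = 2, so F = 2 − 7 + 11 = 6.

6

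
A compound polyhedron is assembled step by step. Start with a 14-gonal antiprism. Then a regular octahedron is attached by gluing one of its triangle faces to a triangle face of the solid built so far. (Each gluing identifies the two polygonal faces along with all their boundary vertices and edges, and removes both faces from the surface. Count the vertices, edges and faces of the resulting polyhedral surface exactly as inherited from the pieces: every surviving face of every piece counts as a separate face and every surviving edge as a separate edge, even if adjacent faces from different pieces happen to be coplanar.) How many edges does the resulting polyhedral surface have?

A 14-gonal antiprism: V=28, E=56, F=30.
Attach a regular octahedron (V=6, E=12, F=8) along a 3-gon: merge 3 vertices and 3 edges, delete both glued faces → V=31, E=65, F=36.
Check: V − E + F = 31 − 65 + 36 = 2.

65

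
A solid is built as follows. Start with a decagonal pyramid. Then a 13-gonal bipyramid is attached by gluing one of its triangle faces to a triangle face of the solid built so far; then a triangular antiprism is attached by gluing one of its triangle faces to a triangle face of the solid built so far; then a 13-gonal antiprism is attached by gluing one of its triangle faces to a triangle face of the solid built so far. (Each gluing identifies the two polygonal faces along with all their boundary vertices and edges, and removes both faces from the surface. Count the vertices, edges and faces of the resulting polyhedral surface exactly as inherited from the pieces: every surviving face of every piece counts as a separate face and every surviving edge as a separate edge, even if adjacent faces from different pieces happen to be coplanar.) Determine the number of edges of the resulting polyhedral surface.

114

A decagonal pyramid: V=11, E=20, F=11.
Attach a 13-gonal bipyramid (V=15, E=39, F=26) along a 3-gon: merge 3 vertices and 3 edges, delete both glued faces → V=23, E=56, F=35.
Attach a triangular antiprism (V=6, E=12, F=8) along a 3-gon: merge 3 vertices and 3 edges, delete both glued faces → V=26, E=65, F=41.
Attach a 13-gonal antiprism (V=26, E=52, F=28) along a 3-gon: merge 3 vertices and 3 edges, delete both glued faces → V=49, E=114, F=67.
Check: V − E + F = 49 − 114 + 67 = 2.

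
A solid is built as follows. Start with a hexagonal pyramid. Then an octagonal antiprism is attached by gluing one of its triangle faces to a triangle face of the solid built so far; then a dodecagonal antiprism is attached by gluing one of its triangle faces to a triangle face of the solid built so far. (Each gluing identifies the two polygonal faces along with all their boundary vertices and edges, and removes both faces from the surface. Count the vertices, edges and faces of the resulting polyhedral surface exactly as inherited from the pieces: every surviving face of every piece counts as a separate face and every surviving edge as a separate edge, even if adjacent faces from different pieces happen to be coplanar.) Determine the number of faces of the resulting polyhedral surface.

47

A hexagonal pyramid: V=7, E=12, F=7.
Attach an octagonal antiprism (V=16, E=32, F=18) along a 3-gon: merge 3 vertices and 3 edges, delete both glued faces → V=20, E=41, F=23.
Attach a dodecagonal antiprism (V=24, E=48, F=26) along a 3-gon: merge 3 vertices and 3 edges, delete both glued faces → V=41, E=86, F=47.
Check: V − E + F = 41 − 86 + 47 = 2.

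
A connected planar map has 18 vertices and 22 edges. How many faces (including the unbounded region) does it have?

6

Euler's formula for a connected plane graph: V − E + F = 2, so F = 2 − 18 + 22 = 6.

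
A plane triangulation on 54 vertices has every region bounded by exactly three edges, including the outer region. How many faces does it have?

104

In a plane triangulation 3F = 2E and V − E + F = 2, so F = 2V − 4 = 2·54 − 4 = 104.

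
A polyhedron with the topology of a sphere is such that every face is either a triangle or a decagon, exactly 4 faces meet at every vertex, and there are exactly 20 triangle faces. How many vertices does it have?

Let x be the number of decagons; then F = 20 + x.
Edge–face incidences: 2E = 3·20 + 10·x = 60 + 10x.
Every vertex has degree 4, so 4V = 2E.
Euler: V − E + F = 2 ⇒ (2E)/4 − E + (20 + x) = 2.
Multiply by 8: 2·(2E) − 4·(2E) + 8·(20 + x) = 16, i.e. 160 + 8x − 2·(60 + 10x) = 16.
Collecting terms: −12x + 40 = 16, so −12x = −24, so x = 2.
Then 2E = 60 + 10·2 = 80, so E = 40, V = 2E/4 = 20, F = 20 + 2 = 22.

20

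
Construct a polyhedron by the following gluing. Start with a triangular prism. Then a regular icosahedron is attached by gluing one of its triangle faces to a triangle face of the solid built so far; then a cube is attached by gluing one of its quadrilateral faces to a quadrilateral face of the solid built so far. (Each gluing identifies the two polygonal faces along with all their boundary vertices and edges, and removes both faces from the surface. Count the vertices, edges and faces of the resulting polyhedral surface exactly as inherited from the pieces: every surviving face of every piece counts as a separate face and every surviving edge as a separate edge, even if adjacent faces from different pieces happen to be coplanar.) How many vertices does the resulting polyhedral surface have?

A triangular prism: V=6, E=9, F=5.
Attach a regular icosahedron (V=12, E=30, F=20) along a 3-gon: merge 3 vertices and 3 edges, delete both glued faces → V=15, E=36, F=23.
Attach a cube (V=8, E=12, F=6) along a 4-gon: merge 4 vertices and 4 edges, delete both glued faces → V=19, E=44, F=27.
Check: V − E + F = 19 − 44 + 27 = 2.

19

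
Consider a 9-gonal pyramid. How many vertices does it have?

10

A pyramid on an n-gon base has one n-gon and n triangles: V = 9 + 1 = 10, E = 2·9 = 18, F = 9 + 1 = 10.
Check: V − E + F = 10 − 18 + 10 = 2.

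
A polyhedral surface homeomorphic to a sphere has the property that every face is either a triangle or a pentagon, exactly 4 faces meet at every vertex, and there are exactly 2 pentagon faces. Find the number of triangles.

Let x be the number of triangles; then F = 2 + x.
Edge–face incidences: 2E = 5·2 + 3·x = 10 + 3x.
Every vertex has degree 4, so 4V = 2E.
Euler: V − E + F = 2 ⇒ (2E)/4 − E + (2 + x) = 2.
Multiply by 8: 2·(2E) − 4·(2E) + 8·(2 + x) = 16, i.e. 16 + 8x − 2·(10 + 3x) = 16.
Collecting terms: 2x − 4 = 16, so 2x = 20, so x = 10.
Then 2E = 10 + 3·10 = 40, so E = 20, V = 2E/4 = 10, F = 2 + 10 = 12.

10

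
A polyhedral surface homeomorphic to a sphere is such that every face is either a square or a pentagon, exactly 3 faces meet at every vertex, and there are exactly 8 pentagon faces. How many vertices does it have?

Let x be the number of squares; then F = 8 + x.
Edge–face incidences: 2E = 5·8 + 4·x = 40 + 4x.
Every vertex has degree 3, so 3V = 2E.
Euler: V − E + F = 2 ⇒ (2E)/3 − E + (8 + x) = 2.
Multiply by 6: 2·(2E) − 3·(2E) + 6·(8 + x) = 12, i.e. 48 + 6x − (40 + 4x) = 12.
Collecting terms: 2x + 8 = 12, so 2x = 4, so x = 2.
Then 2E = 40 + 4·2 = 48, so E = 24, V = 2E/3 = 16, F = 8 + 2 = 10.

16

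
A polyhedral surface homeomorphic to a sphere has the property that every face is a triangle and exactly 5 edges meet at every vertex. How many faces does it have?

20

Each face has 3 edges and each edge borders two faces, so 2E = 3F.
Each vertex has degree 5, so 5V = 2E and hence V = 3F/5.
Euler: V − E + F = 2 ⇒ (3F/5) − (3F/2) + F = 2.
Multiply by 10: (6 − 15 + 10)F = 20, i.e. 1F = 20.
So F = 20, E = 3·20/2 = 30, V = 3·20/5 = 12.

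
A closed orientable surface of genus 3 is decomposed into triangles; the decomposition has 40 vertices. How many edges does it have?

132

χ = 2 − 2·3 = -4, and every face is a triangle so 3F = 2E.
V − E + F = -4 with E = 3F/2 gives 40 − (3/2 − 1)·F = -4, so F = 88 and E = 132.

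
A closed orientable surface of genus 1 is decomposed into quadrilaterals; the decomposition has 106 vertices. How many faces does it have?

106

χ = 2 − 2·1 = 0, and every face is a square so 4F = 2E.
V − E + F = 0 with E = 4F/2 gives 106 − (4/2 − 1)·F = 0, so F = 106 and E = 212.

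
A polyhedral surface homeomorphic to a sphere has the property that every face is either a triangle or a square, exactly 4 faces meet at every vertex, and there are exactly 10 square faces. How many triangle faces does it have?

Let x be the number of triangles; then F = 10 + x.
Edge–face incidences: 2E = 4·10 + 3·x = 40 + 3x.
Every vertex has degree 4, so 4V = 2E.
Euler: V − E + F = 2 ⇒ (2E)/4 − E + (10 + x) = 2.
Multiply by 8: 2·(2E) − 4·(2E) + 8·(10 + x) = 16, i.e. 80 + 8x − 2·(40 + 3x) = 16.
Collecting terms: 2x = 16, so x = 8.
Then 2E = 40 + 3·8 = 64, so E = 32, V = 2E/4 = 16, F = 10 + 8 = 18.

8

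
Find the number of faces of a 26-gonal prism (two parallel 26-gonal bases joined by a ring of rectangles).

28

A prism on an n-gon has two n-gon bases and n rectangular sides: V = 2·26 = 52, E = 3·26 = 78, F = 26 + 2 = 28.
Check: V − E + F = 52 − 78 + 28 = 2.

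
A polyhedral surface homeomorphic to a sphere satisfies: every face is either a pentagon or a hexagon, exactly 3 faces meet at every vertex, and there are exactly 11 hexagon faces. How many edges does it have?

63

Let x be the number of pentagons; then F = 11 + x.
Edge–face incidences: 2E = 6·11 + 5·x = 66 + 5x.
Every vertex has degree 3, so 3V = 2E.
Euler: V − E + F = 2 ⇒ (2E)/3 − E + (11 + x) = 2.
Multiply by 6: 2·(2E) − 3·(2E) + 6·(11 + x) = 12, i.e. 66 + 6x − (66 + 5x) = 12.
Collecting terms: x = 12.
Then 2E = 66 + 5·12 = 126, so E = 63, V = 2E/3 = 42, F = 11 + 12 = 23.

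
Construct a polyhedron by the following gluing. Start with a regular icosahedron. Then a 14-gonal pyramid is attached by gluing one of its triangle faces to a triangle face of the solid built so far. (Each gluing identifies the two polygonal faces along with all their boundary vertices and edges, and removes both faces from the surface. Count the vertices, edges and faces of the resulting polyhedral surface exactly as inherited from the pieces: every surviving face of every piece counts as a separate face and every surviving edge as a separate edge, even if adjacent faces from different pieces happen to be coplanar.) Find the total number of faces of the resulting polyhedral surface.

A regular icosahedron: V=12, E=30, F=20.
Attach a 14-gonal pyramid (V=15, E=28, F=15) along a 3-gon: merge 3 vertices and 3 edges, delete both glued faces → V=24, E=55, F=33.
Check: V − E + F = 24 − 55 + 33 = 2.

33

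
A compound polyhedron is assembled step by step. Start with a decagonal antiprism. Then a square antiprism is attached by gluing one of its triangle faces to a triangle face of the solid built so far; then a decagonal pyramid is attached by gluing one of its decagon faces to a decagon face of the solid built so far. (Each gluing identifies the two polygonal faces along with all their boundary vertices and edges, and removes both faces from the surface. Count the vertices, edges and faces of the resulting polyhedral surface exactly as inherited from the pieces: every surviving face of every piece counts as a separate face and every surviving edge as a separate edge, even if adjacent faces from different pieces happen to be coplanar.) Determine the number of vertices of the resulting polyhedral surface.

26

A decagonal antiprism: V=20, E=40, F=22.
Attach a square antiprism (V=8, E=16, F=10) along a 3-gon: merge 3 vertices and 3 edges, delete both glued faces → V=25, E=53, F=30.
Attach a decagonal pyramid (V=11, E=20, F=11) along a 10-gon: merge 10 vertices and 10 edges, delete both glued faces → V=26, E=63, F=39.
Check: V − E + F = 26 − 63 + 39 = 2.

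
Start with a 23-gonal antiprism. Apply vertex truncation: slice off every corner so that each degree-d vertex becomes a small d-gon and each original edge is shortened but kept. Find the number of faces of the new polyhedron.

94

The base solid has V = 46, E = 92, F = 48.
Truncation replaces each original edge-end by a new vertex, so V′ = 2E = 184.
Each original edge survives, and each old vertex of degree d contributes d new edges; summing degrees gives Σd = 2E, so E′ = E + 2E = 3E = 276.
Each original face survives and each original vertex becomes one new face: F′ = F + V = 94.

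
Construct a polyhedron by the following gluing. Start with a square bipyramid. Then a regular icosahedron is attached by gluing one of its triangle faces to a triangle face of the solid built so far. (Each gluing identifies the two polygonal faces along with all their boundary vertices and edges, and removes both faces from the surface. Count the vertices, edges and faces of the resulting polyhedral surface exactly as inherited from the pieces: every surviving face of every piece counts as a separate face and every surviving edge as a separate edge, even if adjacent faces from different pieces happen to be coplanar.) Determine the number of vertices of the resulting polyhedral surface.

A square bipyramid: V=6, E=12, F=8.
Attach a regular icosahedron (V=12, E=30, F=20) along a 3-gon: merge 3 vertices and 3 edges, delete both glued faces → V=15, E=39, F=26.
Check: V − E + F = 15 − 39 + 26 = 2.

15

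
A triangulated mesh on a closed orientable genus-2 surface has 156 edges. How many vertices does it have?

χ = 2 − 2·2 = -2, and every face is a triangle so 3F = 2E.
F = 2E/3 = 104. Then V = -2 + E − F = -2 + 156 − 104 = 50.

50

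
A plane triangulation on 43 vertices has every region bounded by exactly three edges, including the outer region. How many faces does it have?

82

In a plane triangulation 3F = 2E and V − E + F = 2, so F = 2V − 4 = 2·43 − 4 = 82.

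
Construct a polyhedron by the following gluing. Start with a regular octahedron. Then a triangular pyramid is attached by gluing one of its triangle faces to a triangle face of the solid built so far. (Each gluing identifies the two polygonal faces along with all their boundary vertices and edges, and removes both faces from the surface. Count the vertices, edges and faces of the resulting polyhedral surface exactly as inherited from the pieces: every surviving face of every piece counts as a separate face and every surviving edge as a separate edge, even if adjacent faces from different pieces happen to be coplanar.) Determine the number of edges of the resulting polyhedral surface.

A regular octahedron: V=6, E=12, F=8.
Attach a triangular pyramid (V=4, E=6, F=4) along a 3-gon: merge 3 vertices and 3 edges, delete both glued faces → V=7, E=15, F=10.
Check: V − E + F = 7 − 15 + 10 = 2.

15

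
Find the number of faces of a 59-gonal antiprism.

120

An antiprism on an n-gon has two n-gon caps and 2n triangles: V = 2·59 = 118, E = 4·59 = 236, F = 2·59 + 2 = 120.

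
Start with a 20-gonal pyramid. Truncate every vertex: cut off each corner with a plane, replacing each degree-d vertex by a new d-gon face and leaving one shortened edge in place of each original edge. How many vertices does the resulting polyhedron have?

The base solid has V = 21, E = 40, F = 21.
Truncation replaces each original edge-end by a new vertex, so V′ = 2E = 80.
Each original edge survives, and each old vertex of degree d contributes d new edges; summing degrees gives Σd = 2E, so E′ = E + 2E = 3E = 120.
Each original face survives and each original vertex becomes one new face: F′ = F + V = 42.

80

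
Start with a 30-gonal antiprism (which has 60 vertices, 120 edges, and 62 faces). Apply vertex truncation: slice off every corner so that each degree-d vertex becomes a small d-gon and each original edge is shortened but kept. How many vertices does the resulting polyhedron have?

Truncation replaces each original edge-end by a new vertex, so V′ = 2E = 240.
Each original edge survives, and each old vertex of degree d contributes d new edges; summing degrees gives Σd = 2E, so E′ = E + 2E = 3E = 360.
Each original face survives and each original vertex becomes one new face: F′ = F + V = 122.

240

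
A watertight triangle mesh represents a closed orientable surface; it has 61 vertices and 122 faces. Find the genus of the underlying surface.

Every face is a triangle, so 2E = 3·122 = 366, giving E = 183.
χ = V − E + F = 61 − 183 + 122 = 0.
For a closed orientable surface χ = 2 − 2g, so g = (2 − (0))/2 = 1.

1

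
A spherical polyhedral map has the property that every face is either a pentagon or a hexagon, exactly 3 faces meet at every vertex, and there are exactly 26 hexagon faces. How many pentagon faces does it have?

Let x be the number of pentagons; then F = 26 + x.
Edge–face incidences: 2E = 6·26 + 5·x = 156 + 5x.
Every vertex has degree 3, so 3V = 2E.
Euler: V − E + F = 2 ⇒ (2E)/3 − E + (26 + x) = 2.
Multiply by 6: 2·(2E) − 3·(2E) + 6·(26 + x) = 12, i.e. 156 + 6x − (156 + 5x) = 12.
Collecting terms: x = 12.
Then 2E = 156 + 5·12 = 216, so E = 108, V = 2E/3 = 72, F = 26 + 12 = 38.

12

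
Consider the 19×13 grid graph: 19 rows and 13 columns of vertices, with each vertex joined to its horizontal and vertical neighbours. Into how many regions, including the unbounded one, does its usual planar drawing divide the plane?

217

The grid has V = 19·13 = 247 vertices and E = 19·12 + 13·18 = 462 edges.
F = 2 − V + E = 2 − 247 + 462 = 217.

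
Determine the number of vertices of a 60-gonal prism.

A prism on an n-gon has two n-gon bases and n rectangular sides: V = 2·60 = 120, E = 3·60 = 180, F = 60 + 2 = 62.

120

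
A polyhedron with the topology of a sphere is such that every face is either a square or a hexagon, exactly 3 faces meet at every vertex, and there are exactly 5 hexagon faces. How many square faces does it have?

6

Let x be the number of squares; then F = 5 + x.
Edge–face incidences: 2E = 6·5 + 4·x = 30 + 4x.
Every vertex has degree 3, so 3V = 2E.
Euler: V − E + F = 2 ⇒ (2E)/3 − E + (5 + x) = 2.
Multiply by 6: 2·(2E) − 3·(2E) + 6·(5 + x) = 12, i.e. 30 + 6x − (30 + 4x) = 12.
Collecting terms: 2x = 12, so x = 6.
Then 2E = 30 + 4·6 = 54, so E = 27, V = 2E/3 = 18, F = 5 + 6 = 11.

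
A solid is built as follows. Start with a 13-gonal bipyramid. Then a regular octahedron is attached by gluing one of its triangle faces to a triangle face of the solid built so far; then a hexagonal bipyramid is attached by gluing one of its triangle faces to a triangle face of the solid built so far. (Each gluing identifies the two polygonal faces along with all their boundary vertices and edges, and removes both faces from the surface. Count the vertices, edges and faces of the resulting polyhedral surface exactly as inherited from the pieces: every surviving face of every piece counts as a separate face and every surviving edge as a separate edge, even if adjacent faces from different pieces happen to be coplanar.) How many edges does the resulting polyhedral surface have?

A 13-gonal bipyramid: V=15, E=39, F=26.
Attach a regular octahedron (V=6, E=12, F=8) along a 3-gon: merge 3 vertices and 3 edges, delete both glued faces → V=18, E=48, F=32.
Attach a hexagonal bipyramid (V=8, E=18, F=12) along a 3-gon: merge 3 vertices and 3 edges, delete both glued faces → V=23, E=63, F=42.
Check: V − E + F = 23 − 63 + 42 = 2.

63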